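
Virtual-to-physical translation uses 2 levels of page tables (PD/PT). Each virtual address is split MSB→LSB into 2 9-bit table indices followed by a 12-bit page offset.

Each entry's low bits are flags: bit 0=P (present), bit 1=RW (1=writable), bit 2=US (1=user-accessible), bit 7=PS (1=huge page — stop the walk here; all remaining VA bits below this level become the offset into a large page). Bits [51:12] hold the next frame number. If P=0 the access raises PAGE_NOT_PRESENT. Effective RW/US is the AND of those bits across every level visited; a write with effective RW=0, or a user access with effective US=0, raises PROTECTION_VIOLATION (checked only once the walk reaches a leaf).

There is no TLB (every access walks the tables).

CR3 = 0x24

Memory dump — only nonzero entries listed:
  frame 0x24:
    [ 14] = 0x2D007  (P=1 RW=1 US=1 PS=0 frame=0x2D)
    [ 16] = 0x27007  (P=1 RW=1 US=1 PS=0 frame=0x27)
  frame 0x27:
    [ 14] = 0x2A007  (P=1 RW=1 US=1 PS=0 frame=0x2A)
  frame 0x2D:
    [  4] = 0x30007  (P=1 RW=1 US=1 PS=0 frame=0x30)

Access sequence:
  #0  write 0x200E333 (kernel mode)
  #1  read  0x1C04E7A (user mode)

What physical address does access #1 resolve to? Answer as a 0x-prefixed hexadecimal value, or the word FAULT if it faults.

Trace:
#0 VA=0x200E333 (w,kernel):
  L0 @0x24[16] → 0x27007  P=1,RW=1,US=1,PS=0
  L1 @0x27[14] → 0x2A007  P=1,RW=1,US=1,PS=0
  ✓ 0x2A333  — 2 lookups
#1 VA=0x1C04E7A (r,user):
  L0 @0x24[14] → 0x2D007  P=1,RW=1,US=1,PS=0
  L1 @0x2D[4] → 0x30007  P=1,RW=1,US=1,PS=0
  ✓ 0x30E7A  — 2 lookups

Access #1 PA: 0x30E7A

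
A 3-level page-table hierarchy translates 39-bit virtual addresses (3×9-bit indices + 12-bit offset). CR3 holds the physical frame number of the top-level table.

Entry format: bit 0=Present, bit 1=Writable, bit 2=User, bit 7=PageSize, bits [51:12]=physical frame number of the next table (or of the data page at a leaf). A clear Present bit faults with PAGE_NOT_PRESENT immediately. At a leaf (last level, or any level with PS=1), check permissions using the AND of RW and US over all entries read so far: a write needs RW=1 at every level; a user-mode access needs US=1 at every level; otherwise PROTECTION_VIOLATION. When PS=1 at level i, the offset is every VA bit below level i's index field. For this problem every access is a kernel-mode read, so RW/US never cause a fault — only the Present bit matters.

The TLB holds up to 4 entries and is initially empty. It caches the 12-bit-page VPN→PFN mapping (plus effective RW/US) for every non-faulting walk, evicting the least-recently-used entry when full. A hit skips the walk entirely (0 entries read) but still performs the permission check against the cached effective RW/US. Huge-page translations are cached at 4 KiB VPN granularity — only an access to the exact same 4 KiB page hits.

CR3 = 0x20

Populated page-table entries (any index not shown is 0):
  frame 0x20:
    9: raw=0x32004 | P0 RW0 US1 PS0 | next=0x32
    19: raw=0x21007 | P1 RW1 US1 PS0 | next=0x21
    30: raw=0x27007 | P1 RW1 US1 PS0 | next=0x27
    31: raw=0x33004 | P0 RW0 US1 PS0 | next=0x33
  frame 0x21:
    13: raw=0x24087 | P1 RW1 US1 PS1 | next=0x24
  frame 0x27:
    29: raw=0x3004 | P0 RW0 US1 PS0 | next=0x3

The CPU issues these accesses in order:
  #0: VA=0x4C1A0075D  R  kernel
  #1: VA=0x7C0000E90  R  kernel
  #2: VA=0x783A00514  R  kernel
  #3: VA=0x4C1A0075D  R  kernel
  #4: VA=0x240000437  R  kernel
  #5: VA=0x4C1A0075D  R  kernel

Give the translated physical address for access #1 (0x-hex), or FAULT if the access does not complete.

Trace:
#0 VA=0x4C1A0075D (r,kernel):
  L0: frame=0x20 idx=19 entry=0x21007 [P=1 RW=1 US=1 PS=0]
  L1: frame=0x21 idx=13 entry=0x24087 [P=1 RW=1 US=1 PS=1]
  → PA=0x2475D (huge @L1)  (2 entries read)
#1 VA=0x7C0000E90 (r,kernel):
  L0: frame=0x20 idx=31 entry=0x33004 [P=0 RW=0 US=1 PS=0]
  → PAGE_NOT_PRESENT  (1 entries read)
#2 VA=0x783A00514 (r,kernel):
  L0: frame=0x20 idx=30 entry=0x27007 [P=1 RW=1 US=1 PS=0]
  L1: frame=0x27 idx=29 entry=0x3004 [P=0 RW=0 US=1 PS=0]
  → PAGE_NOT_PRESENT  (2 entries read)
#3 VA=0x4C1A0075D (r,kernel):
  TLB hit vpn=0x4C1A00 → PA=0x2475D
#4 VA=0x240000437 (r,kernel):
  L0: frame=0x20 idx=9 entry=0x32004 [P=0 RW=0 US=1 PS=0]
  → PAGE_NOT_PRESENT  (1 entries read)
#5 VA=0x4C1A0075D (r,kernel):
  TLB hit vpn=0x4C1A00 → PA=0x2475D

Access #1 PA: FAULT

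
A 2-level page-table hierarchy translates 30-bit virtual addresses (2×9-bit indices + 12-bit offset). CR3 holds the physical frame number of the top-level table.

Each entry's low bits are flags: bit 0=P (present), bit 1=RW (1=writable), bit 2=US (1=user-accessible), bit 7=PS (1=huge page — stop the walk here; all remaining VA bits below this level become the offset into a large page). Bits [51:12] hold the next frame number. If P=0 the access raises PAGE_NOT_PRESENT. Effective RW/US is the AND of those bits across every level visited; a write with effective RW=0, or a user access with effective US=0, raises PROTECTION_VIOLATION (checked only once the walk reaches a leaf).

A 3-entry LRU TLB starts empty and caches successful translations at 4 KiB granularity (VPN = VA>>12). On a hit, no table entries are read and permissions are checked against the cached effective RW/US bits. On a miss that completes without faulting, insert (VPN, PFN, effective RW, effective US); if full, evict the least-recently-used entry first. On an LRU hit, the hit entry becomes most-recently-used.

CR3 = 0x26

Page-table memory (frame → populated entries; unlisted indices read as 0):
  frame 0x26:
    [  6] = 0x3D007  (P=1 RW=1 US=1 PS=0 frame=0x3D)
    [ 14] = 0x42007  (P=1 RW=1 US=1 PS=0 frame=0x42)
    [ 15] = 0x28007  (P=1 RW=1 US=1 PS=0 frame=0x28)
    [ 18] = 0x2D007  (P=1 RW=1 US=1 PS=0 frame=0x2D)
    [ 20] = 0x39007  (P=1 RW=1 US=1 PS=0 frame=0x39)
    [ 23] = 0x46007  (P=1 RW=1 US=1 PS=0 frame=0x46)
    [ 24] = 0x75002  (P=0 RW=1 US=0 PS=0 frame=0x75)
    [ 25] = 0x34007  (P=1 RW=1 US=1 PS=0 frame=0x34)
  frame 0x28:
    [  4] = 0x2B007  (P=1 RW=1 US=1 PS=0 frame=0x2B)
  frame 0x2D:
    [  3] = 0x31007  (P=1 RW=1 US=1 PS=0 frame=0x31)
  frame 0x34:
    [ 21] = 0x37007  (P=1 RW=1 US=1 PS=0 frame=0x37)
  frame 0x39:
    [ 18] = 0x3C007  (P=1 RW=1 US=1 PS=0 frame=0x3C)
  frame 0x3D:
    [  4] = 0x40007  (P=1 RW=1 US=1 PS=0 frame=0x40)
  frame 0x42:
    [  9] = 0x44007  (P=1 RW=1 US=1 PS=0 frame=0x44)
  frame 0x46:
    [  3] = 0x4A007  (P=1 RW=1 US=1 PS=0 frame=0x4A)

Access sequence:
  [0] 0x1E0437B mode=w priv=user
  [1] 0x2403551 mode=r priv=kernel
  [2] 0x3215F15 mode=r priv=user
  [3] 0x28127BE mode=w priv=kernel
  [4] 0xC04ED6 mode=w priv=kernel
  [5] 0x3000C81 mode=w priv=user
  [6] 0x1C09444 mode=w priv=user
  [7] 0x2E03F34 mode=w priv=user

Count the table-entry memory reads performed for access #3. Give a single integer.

Walk each access:
#0 VA=0x1E0437B (w,user):
  L0: frame=0x26 idx=15 entry=0x28007 [P=1 RW=1 US=1 PS=0]
  L1: frame=0x28 idx=4 entry=0x2B007 [P=1 RW=1 US=1 PS=0]
  → PA=0x2B37B  (2 entries read)
#1 VA=0x2403551 (r,kernel):
  L0: frame=0x26 idx=18 entry=0x2D007 [P=1 RW=1 US=1 PS=0]
  L1: frame=0x2D idx=3 entry=0x31007 [P=1 RW=1 US=1 PS=0]
  → PA=0x31551  (2 entries read)
#2 VA=0x3215F15 (r,user):
  L0: frame=0x26 idx=25 entry=0x34007 [P=1 RW=1 US=1 PS=0]
  L1: frame=0x34 idx=21 entry=0x37007 [P=1 RW=1 US=1 PS=0]
  → PA=0x37F15  (2 entries read)
#3 VA=0x28127BE (w,kernel):
  L0: frame=0x26 idx=20 entry=0x39007 [P=1 RW=1 US=1 PS=0]
  L1: frame=0x39 idx=18 entry=0x3C007 [P=1 RW=1 US=1 PS=0]
  → PA=0x3C7BE  (2 entries read)
#4 VA=0xC04ED6 (w,kernel):
  L0: frame=0x26 idx=6 entry=0x3D007 [P=1 RW=1 US=1 PS=0]
  L1: frame=0x3D idx=4 entry=0x40007 [P=1 RW=1 US=1 PS=0]
  → PA=0x40ED6  (2 entries read)
#5 VA=0x3000C81 (w,user):
  L0: frame=0x26 idx=24 entry=0x75002 [P=0 RW=1 US=0 PS=0]
  ⇒ fault: PAGE_NOT_PRESENT  — 1 lookups
#6 VA=0x1C09444 (w,user):
  L0: frame=0x26 idx=14 entry=0x42007 [P=1 RW=1 US=1 PS=0]
  L1: frame=0x42 idx=9 entry=0x44007 [P=1 RW=1 US=1 PS=0]
  → PA=0x44444  (2 entries read)
#7 VA=0x2E03F34 (w,user):
  L0: frame=0x26 idx=23 entry=0x46007 [P=1 RW=1 US=1 PS=0]
  L1: frame=0x46 idx=3 entry=0x4A007 [P=1 RW=1 US=1 PS=0]
  → PA=0x4AF34  (2 entries read)

Entries read for #3: 2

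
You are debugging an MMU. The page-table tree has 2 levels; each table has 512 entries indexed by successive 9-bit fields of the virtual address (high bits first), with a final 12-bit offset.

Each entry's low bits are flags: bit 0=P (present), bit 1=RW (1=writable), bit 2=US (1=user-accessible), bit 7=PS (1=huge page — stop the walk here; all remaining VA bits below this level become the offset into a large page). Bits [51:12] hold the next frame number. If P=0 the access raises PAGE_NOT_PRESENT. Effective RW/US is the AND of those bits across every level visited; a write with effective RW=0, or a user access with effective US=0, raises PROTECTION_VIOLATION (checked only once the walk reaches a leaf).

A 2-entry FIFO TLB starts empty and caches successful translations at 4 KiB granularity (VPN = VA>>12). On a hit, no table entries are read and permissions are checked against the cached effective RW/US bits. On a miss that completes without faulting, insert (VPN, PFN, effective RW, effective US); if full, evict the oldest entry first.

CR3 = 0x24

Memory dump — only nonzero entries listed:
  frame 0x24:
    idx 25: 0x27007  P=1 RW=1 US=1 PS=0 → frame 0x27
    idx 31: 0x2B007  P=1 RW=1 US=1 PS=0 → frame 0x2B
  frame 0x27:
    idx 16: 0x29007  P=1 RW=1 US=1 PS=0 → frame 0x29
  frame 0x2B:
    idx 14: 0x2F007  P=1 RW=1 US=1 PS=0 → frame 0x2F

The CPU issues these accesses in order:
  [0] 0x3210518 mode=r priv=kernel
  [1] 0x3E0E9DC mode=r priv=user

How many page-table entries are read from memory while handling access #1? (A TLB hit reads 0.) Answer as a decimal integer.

Per-access translation:
#0 VA=0x3210518 (r,kernel):
  lvl0: tbl 0x24, slot 25 ⇒ 0x27007 (P1/RW1/US1/PS0)
  lvl1: tbl 0x27, slot 16 ⇒ 0x29007 (P1/RW1/US1/PS0)
  ✓ 0x29518  — 2 lookups
#1 VA=0x3E0E9DC (r,user):
  lvl0: tbl 0x24, slot 31 ⇒ 0x2B007 (P1/RW1/US1/PS0)
  lvl1: tbl 0x2B, slot 14 ⇒ 0x2F007 (P1/RW1/US1/PS0)
  ✓ 0x2F9DC  — 2 lookups

Entries read for #1: 2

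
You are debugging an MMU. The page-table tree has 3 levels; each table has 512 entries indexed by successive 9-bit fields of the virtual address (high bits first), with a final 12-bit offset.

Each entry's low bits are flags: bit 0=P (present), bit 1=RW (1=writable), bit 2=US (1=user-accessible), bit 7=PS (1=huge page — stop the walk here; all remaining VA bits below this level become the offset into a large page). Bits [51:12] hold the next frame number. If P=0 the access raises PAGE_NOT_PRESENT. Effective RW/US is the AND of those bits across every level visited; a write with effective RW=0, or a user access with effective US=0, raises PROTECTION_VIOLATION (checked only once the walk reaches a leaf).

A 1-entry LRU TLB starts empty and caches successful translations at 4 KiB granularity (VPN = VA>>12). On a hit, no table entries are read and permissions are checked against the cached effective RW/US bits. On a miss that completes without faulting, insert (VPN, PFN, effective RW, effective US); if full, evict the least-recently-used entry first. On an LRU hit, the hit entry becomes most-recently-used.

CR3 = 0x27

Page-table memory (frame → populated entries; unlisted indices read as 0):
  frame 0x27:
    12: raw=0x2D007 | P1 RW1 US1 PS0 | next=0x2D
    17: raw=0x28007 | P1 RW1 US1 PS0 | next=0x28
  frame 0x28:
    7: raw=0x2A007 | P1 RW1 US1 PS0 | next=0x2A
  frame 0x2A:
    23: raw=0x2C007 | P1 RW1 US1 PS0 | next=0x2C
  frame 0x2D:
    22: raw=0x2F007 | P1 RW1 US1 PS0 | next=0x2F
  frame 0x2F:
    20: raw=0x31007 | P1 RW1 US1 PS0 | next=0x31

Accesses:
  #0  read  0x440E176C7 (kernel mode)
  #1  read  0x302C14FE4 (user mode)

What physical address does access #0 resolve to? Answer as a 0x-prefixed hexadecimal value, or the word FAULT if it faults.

Trace:
#0 VA=0x440E176C7 (r,kernel):
  lvl0: tbl 0x27, slot 17 ⇒ 0x28007 (P1/RW1/US1/PS0)
  lvl1: tbl 0x28, slot 7 ⇒ 0x2A007 (P1/RW1/US1/PS0)
  lvl2: tbl 0x2A, slot 23 ⇒ 0x2C007 (P1/RW1/US1/PS0)
  ✓ 0x2C6C7  — 3 lookups
#1 VA=0x302C14FE4 (r,user):
  lvl0: tbl 0x27, slot 12 ⇒ 0x2D007 (P1/RW1/US1/PS0)
  lvl1: tbl 0x2D, slot 22 ⇒ 0x2F007 (P1/RW1/US1/PS0)
  lvl2: tbl 0x2F, slot 20 ⇒ 0x31007 (P1/RW1/US1/PS0)
  ✓ 0x31FE4  — 3 lookups

Access #0 PA: 0x2C6C7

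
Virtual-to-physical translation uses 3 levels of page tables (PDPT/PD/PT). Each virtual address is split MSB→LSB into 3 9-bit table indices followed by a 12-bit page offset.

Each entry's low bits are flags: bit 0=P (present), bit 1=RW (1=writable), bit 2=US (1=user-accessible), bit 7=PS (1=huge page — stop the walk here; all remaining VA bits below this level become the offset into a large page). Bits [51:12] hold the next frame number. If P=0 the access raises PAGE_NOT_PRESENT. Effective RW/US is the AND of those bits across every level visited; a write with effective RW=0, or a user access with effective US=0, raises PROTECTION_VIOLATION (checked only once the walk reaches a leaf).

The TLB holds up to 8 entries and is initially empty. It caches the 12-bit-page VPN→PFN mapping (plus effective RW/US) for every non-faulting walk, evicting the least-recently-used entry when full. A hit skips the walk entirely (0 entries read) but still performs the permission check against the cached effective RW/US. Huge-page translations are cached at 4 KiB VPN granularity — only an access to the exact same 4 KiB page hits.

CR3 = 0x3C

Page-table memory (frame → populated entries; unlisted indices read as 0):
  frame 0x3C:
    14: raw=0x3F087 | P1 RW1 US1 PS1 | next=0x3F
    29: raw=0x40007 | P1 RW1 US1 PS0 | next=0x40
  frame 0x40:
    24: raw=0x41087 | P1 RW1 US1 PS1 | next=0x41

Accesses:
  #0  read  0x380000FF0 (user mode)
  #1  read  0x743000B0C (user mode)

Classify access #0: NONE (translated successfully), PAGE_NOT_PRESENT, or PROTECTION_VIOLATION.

Walk each access:
#0 VA=0x380000FF0 (r,user):
  L0 @0x3C[14] → 0x3F087  P=1,RW=1,US=1,PS=1
  → PA=0x3FFF0 (huge @L0)  (1 entries read)
#1 VA=0x743000B0C (r,user):
  L0 @0x3C[29] → 0x40007  P=1,RW=1,US=1,PS=0
  L1 @0x40[24] → 0x41087  P=1,RW=1,US=1,PS=1
  → PA=0x41B0C (huge @L1)  (2 entries read)

Access #0 fault: NONE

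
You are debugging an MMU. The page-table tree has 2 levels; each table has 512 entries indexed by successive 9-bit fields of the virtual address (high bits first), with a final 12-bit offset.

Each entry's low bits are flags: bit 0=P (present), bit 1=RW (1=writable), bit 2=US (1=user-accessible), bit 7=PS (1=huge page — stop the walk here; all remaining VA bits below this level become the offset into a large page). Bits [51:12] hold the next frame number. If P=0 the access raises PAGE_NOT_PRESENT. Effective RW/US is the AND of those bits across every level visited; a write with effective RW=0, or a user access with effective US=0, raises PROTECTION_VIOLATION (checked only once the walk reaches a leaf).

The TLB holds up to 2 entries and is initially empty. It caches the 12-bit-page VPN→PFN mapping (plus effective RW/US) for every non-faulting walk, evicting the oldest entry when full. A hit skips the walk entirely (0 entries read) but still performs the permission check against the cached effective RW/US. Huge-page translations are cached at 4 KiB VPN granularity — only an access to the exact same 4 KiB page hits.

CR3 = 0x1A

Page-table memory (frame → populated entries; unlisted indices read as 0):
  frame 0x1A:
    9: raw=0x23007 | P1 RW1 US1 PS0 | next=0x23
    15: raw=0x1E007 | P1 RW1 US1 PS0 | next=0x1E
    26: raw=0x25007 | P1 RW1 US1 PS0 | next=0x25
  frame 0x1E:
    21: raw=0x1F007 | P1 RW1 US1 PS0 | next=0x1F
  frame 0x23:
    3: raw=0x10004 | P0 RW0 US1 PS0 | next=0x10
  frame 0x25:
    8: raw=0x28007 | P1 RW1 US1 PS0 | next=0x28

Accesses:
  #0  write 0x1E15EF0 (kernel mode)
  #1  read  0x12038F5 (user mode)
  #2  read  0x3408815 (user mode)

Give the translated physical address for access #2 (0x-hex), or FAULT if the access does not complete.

Walk each access:
#0 VA=0x1E15EF0 (w,kernel):
  lvl0: tbl 0x1A, slot 15 ⇒ 0x1E007 (P1/RW1/US1/PS0)
  lvl1: tbl 0x1E, slot 21 ⇒ 0x1F007 (P1/RW1/US1/PS0)
  ⇒ phys 0x1FEF0  [2 reads]
#1 VA=0x12038F5 (r,user):
  lvl0: tbl 0x1A, slot 9 ⇒ 0x23007 (P1/RW1/US1/PS0)
  lvl1: tbl 0x23, slot 3 ⇒ 0x10004 (P0/RW0/US1/PS0)
  → PAGE_NOT_PRESENT  (2 entries read)
#2 VA=0x3408815 (r,user):
  lvl0: tbl 0x1A, slot 26 ⇒ 0x25007 (P1/RW1/US1/PS0)
  lvl1: tbl 0x25, slot 8 ⇒ 0x28007 (P1/RW1/US1/PS0)
  ⇒ phys 0x28815  [2 reads]

Access #2 PA: 0x28815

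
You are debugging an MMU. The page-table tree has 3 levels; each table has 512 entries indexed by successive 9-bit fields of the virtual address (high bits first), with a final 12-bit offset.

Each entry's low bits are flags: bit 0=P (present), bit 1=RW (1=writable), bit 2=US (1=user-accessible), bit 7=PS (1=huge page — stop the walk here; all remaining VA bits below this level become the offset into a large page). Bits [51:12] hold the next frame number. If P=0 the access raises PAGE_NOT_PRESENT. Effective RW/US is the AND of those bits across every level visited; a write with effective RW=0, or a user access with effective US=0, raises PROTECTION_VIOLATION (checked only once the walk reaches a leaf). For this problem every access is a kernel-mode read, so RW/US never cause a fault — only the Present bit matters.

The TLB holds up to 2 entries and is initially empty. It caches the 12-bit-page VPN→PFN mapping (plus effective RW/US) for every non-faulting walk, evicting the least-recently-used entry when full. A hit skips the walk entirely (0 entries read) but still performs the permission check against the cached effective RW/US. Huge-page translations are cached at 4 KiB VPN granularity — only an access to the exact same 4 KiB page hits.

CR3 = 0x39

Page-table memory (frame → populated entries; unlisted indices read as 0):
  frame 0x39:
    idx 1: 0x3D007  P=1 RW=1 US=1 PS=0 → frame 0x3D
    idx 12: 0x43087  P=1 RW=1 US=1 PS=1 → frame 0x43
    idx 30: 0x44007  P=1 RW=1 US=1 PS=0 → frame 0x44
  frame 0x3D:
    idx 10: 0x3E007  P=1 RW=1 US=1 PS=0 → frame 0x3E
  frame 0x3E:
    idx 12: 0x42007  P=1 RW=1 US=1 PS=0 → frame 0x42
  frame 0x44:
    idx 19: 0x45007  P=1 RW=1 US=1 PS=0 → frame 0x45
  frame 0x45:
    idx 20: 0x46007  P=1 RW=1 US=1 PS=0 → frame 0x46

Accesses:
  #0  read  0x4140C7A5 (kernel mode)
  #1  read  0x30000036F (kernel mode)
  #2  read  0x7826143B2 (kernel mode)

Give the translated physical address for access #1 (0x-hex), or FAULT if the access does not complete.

Walk each access:
#0 VA=0x4140C7A5 (r,kernel):
  L0: frame=0x39 idx=1 entry=0x3D007 [P=1 RW=1 US=1 PS=0]
  L1: frame=0x3D idx=10 entry=0x3E007 [P=1 RW=1 US=1 PS=0]
  L2: frame=0x3E idx=12 entry=0x42007 [P=1 RW=1 US=1 PS=0]
  ⇒ phys 0x427A5  [3 reads]
#1 VA=0x30000036F (r,kernel):
  L0: frame=0x39 idx=12 entry=0x43087 [P=1 RW=1 US=1 PS=1]
  ⇒ phys 0x4336F (huge @L0)  [1 reads]
#2 VA=0x7826143B2 (r,kernel):
  L0: frame=0x39 idx=30 entry=0x44007 [P=1 RW=1 US=1 PS=0]
  L1: frame=0x44 idx=19 entry=0x45007 [P=1 RW=1 US=1 PS=0]
  L2: frame=0x45 idx=20 entry=0x46007 [P=1 RW=1 US=1 PS=0]
  ⇒ phys 0x463B2  [3 reads]

Access #1 PA: 0x4336F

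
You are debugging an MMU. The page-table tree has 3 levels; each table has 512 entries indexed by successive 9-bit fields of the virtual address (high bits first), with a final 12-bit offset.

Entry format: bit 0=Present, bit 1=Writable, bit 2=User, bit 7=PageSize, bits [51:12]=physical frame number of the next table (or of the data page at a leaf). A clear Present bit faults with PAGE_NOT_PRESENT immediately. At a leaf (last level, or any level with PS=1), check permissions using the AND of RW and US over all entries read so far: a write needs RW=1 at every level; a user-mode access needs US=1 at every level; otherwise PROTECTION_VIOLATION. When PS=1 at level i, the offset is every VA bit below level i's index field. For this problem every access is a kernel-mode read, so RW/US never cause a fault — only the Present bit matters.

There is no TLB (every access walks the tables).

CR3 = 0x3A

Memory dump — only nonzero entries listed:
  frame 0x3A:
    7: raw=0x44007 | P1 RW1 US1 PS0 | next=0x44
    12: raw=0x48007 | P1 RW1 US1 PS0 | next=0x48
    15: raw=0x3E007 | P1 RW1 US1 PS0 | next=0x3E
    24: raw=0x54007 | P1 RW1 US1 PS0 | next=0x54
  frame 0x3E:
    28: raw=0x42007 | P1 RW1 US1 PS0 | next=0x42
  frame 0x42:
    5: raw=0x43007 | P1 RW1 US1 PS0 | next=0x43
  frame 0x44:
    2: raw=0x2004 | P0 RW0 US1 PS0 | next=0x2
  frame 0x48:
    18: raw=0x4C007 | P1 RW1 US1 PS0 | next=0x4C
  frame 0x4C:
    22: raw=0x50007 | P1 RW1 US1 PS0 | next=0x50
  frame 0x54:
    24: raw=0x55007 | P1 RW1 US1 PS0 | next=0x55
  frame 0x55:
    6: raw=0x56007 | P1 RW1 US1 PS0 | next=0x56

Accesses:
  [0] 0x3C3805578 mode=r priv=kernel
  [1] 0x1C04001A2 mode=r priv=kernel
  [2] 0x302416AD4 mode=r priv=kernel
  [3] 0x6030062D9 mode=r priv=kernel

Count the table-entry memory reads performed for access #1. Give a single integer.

Walk each access:
#0 VA=0x3C3805578 (r,kernel):
  [0] read 0x3A idx=15: raw=0x3E007 flags P=1 W=1 U=1 S=0
  [1] read 0x3E idx=28: raw=0x42007 flags P=1 W=1 U=1 S=0
  [2] read 0x42 idx=5: raw=0x43007 flags P=1 W=1 U=1 S=0
  → PA=0x43578  (3 entries read)
#1 VA=0x1C04001A2 (r,kernel):
  [0] read 0x3A idx=7: raw=0x44007 flags P=1 W=1 U=1 S=0
  [1] read 0x44 idx=2: raw=0x2004 flags P=0 W=0 U=1 S=0
  ⇒ fault: PAGE_NOT_PRESENT  — 2 lookups
#2 VA=0x302416AD4 (r,kernel):
  [0] read 0x3A idx=12: raw=0x48007 flags P=1 W=1 U=1 S=0
  [1] read 0x48 idx=18: raw=0x4C007 flags P=1 W=1 U=1 S=0
  [2] read 0x4C idx=22: raw=0x50007 flags P=1 W=1 U=1 S=0
  → PA=0x50AD4  (3 entries read)
#3 VA=0x6030062D9 (r,kernel):
  [0] read 0x3A idx=24: raw=0x54007 flags P=1 W=1 U=1 S=0
  [1] read 0x54 idx=24: raw=0x55007 flags P=1 W=1 U=1 S=0
  [2] read 0x55 idx=6: raw=0x56007 flags P=1 W=1 U=1 S=0
  → PA=0x562D9  (3 entries read)

Entries read for #1: 2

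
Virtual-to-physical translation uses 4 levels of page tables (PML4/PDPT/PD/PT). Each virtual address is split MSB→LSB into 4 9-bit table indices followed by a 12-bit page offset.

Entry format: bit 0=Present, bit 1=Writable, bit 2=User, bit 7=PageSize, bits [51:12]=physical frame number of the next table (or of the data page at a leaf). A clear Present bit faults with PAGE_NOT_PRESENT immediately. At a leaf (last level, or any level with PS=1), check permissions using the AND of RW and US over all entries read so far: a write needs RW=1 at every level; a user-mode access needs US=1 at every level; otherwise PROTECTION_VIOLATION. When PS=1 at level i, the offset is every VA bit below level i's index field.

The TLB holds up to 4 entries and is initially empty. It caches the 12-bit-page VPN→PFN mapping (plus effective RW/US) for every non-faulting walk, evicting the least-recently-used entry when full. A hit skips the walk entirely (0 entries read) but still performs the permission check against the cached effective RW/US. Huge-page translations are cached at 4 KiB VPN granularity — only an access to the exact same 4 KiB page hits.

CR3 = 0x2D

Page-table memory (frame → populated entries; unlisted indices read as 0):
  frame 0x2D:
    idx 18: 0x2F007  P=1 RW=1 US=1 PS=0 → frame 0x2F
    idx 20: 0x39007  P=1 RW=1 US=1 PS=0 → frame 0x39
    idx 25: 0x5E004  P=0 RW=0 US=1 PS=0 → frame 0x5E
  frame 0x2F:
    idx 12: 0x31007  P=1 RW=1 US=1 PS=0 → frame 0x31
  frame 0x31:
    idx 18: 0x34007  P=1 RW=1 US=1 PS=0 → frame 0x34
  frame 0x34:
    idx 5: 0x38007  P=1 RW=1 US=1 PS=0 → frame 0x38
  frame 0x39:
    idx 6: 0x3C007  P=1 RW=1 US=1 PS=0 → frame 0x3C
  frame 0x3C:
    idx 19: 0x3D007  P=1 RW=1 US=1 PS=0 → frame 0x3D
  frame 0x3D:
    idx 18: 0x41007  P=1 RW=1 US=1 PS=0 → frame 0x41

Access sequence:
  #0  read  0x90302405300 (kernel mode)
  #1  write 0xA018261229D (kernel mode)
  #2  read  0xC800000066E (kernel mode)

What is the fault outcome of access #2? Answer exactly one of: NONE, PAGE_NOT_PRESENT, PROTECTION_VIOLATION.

Per-access translation:
#0 VA=0x90302405300 (r,kernel):
  L0: frame=0x2D idx=18 entry=0x2F007 [P=1 RW=1 US=1 PS=0]
  L1: frame=0x2F idx=12 entry=0x31007 [P=1 RW=1 US=1 PS=0]
  L2: frame=0x31 idx=18 entry=0x34007 [P=1 RW=1 US=1 PS=0]
  L3: frame=0x34 idx=5 entry=0x38007 [P=1 RW=1 US=1 PS=0]
  → PA=0x38300  (4 entries read)
#1 VA=0xA018261229D (w,kernel):
  L0: frame=0x2D idx=20 entry=0x39007 [P=1 RW=1 US=1 PS=0]
  L1: frame=0x39 idx=6 entry=0x3C007 [P=1 RW=1 US=1 PS=0]
  L2: frame=0x3C idx=19 entry=0x3D007 [P=1 RW=1 US=1 PS=0]
  L3: frame=0x3D idx=18 entry=0x41007 [P=1 RW=1 US=1 PS=0]
  → PA=0x4129D  (4 entries read)
#2 VA=0xC800000066E (r,kernel):
  L0: frame=0x2D idx=25 entry=0x5E004 [P=0 RW=0 US=1 PS=0]
  ⇒ fault: PAGE_NOT_PRESENT  — 1 lookups

Access #2 fault: PAGE_NOT_PRESENT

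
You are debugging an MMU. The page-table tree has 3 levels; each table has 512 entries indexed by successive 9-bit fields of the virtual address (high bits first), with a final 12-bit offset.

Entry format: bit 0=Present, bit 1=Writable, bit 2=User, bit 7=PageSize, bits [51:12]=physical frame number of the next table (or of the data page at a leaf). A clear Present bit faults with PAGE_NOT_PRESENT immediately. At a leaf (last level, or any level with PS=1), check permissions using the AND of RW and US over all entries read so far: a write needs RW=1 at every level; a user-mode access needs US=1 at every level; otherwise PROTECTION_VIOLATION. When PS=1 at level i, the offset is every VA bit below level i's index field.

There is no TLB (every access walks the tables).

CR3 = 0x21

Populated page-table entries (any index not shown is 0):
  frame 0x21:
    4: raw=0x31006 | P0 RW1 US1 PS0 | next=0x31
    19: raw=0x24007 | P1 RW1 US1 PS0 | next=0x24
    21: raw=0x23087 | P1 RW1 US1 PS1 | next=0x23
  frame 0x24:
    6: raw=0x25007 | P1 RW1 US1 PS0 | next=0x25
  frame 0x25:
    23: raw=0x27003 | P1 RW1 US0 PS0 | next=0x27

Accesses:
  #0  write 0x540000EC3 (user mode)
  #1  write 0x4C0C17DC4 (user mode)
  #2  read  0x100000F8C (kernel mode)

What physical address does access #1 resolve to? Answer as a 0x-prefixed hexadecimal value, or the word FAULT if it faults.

Trace:
#0 VA=0x540000EC3 (w,user):
  [0] read 0x21 idx=21: raw=0x23087 flags P=1 W=1 U=1 S=1
  ✓ 0x23EC3 (huge @L0)  — 1 lookups
#1 VA=0x4C0C17DC4 (w,user):
  [0] read 0x21 idx=19: raw=0x24007 flags P=1 W=1 U=1 S=0
  [1] read 0x24 idx=6: raw=0x25007 flags P=1 W=1 U=1 S=0
  [2] read 0x25 idx=23: raw=0x27003 flags P=1 W=1 U=0 S=0
  → PROTECTION_VIOLATION  (3 entries read)
#2 VA=0x100000F8C (r,kernel):
  [0] read 0x21 idx=4: raw=0x31006 flags P=0 W=1 U=1 S=0
  → PAGE_NOT_PRESENT  (1 entries read)

Access #1 PA: FAULT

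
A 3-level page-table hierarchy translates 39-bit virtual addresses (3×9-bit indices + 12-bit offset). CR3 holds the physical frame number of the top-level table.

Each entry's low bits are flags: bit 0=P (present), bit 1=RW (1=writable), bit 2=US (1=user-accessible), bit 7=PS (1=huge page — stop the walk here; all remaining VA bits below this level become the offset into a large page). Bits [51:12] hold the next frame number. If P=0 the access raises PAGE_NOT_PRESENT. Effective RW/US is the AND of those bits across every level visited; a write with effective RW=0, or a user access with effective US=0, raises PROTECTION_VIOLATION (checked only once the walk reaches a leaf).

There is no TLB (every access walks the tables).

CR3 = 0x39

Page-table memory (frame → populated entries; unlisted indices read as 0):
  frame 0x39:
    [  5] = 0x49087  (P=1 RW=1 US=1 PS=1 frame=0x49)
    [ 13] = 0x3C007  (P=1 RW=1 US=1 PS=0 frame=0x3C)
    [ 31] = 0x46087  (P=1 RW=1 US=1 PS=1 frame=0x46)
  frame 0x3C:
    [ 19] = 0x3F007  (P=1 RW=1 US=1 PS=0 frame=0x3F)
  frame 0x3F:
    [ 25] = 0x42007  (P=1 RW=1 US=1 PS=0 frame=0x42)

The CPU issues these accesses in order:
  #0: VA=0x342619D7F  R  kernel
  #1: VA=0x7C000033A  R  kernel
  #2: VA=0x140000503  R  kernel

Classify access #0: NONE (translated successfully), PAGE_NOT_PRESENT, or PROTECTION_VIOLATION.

Per-access translation:
#0 VA=0x342619D7F (r,kernel):
  L0 @0x39[13] → 0x3C007  P=1,RW=1,US=1,PS=0
  L1 @0x3C[19] → 0x3F007  P=1,RW=1,US=1,PS=0
  L2 @0x3F[25] → 0x42007  P=1,RW=1,US=1,PS=0
  ⇒ phys 0x42D7F  [3 reads]
#1 VA=0x7C000033A (r,kernel):
  L0 @0x39[31] → 0x46087  P=1,RW=1,US=1,PS=1
  ⇒ phys 0x4633A (huge @L0)  [1 reads]
#2 VA=0x140000503 (r,kernel):
  L0 @0x39[5] → 0x49087  P=1,RW=1,US=1,PS=1
  ⇒ phys 0x49503 (huge @L0)  [1 reads]

Access #0 fault: NONE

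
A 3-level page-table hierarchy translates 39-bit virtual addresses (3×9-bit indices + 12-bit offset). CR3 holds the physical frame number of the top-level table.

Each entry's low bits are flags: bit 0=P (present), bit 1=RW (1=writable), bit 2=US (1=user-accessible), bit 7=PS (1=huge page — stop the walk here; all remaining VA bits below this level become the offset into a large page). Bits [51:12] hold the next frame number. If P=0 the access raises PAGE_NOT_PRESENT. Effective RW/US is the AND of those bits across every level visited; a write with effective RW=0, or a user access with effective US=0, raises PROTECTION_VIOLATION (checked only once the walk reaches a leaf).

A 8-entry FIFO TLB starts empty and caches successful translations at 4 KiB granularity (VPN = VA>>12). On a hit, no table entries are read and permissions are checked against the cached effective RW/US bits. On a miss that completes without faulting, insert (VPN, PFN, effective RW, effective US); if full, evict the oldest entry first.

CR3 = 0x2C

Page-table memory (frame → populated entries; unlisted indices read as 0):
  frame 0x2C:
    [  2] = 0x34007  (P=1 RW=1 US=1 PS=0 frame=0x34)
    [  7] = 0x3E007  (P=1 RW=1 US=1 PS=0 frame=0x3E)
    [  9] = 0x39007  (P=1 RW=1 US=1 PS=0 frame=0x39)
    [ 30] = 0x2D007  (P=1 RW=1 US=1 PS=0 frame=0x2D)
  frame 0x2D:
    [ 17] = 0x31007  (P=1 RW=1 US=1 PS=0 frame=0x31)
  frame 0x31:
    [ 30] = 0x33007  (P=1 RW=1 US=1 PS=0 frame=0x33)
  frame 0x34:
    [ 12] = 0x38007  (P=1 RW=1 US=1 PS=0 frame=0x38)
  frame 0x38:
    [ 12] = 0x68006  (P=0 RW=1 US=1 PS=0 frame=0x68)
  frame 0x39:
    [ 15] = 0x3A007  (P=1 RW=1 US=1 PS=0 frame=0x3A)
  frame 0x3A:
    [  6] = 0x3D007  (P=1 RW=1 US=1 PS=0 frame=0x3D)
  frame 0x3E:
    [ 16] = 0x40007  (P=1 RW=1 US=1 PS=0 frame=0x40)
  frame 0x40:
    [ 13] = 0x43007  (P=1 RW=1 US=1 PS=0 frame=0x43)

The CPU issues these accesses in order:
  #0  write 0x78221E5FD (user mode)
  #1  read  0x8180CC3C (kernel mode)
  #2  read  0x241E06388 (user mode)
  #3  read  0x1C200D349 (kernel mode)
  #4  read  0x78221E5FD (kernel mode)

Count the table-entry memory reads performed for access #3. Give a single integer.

Walk each access:
#0 VA=0x78221E5FD (w,user):
  lvl0: tbl 0x2C, slot 30 ⇒ 0x2D007 (P1/RW1/US1/PS0)
  lvl1: tbl 0x2D, slot 17 ⇒ 0x31007 (P1/RW1/US1/PS0)
  lvl2: tbl 0x31, slot 30 ⇒ 0x33007 (P1/RW1/US1/PS0)
  ⇒ phys 0x335FD  [3 reads]
#1 VA=0x8180CC3C (r,kernel):
  lvl0: tbl 0x2C, slot 2 ⇒ 0x34007 (P1/RW1/US1/PS0)
  lvl1: tbl 0x34, slot 12 ⇒ 0x38007 (P1/RW1/US1/PS0)
  lvl2: tbl 0x38, slot 12 ⇒ 0x68006 (P0/RW1/US1/PS0)
  ⇒ fault: PAGE_NOT_PRESENT  — 3 lookups
#2 VA=0x241E06388 (r,user):
  lvl0: tbl 0x2C, slot 9 ⇒ 0x39007 (P1/RW1/US1/PS0)
  lvl1: tbl 0x39, slot 15 ⇒ 0x3A007 (P1/RW1/US1/PS0)
  lvl2: tbl 0x3A, slot 6 ⇒ 0x3D007 (P1/RW1/US1/PS0)
  ⇒ phys 0x3D388  [3 reads]
#3 VA=0x1C200D349 (r,kernel):
  lvl0: tbl 0x2C, slot 7 ⇒ 0x3E007 (P1/RW1/US1/PS0)
  lvl1: tbl 0x3E, slot 16 ⇒ 0x40007 (P1/RW1/US1/PS0)
  lvl2: tbl 0x40, slot 13 ⇒ 0x43007 (P1/RW1/US1/PS0)
  ⇒ phys 0x43349  [3 reads]
#4 VA=0x78221E5FD (r,kernel):
  TLB hit vpn=0x78221E → PA=0x335FD

Entries read for #3: 3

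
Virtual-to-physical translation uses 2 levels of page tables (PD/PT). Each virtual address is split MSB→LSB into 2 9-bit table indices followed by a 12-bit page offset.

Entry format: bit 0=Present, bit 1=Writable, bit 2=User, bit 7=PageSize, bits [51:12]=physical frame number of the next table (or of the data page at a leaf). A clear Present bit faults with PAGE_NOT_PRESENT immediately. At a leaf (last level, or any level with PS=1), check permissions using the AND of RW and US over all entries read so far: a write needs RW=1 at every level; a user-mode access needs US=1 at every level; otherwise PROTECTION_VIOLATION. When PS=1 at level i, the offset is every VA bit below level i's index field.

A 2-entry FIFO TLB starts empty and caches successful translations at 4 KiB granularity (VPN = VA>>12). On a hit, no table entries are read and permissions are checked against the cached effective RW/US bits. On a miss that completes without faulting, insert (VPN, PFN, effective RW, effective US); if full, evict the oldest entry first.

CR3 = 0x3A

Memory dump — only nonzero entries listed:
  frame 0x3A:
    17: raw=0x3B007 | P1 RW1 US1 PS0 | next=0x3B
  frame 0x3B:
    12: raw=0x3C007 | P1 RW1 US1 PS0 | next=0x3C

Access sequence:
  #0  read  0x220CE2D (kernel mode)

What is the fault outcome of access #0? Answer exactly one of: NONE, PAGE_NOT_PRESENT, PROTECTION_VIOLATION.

Trace:
#0 VA=0x220CE2D (r,kernel):
  lvl0: tbl 0x3A, slot 17 ⇒ 0x3B007 (P1/RW1/US1/PS0)
  lvl1: tbl 0x3B, slot 12 ⇒ 0x3C007 (P1/RW1/US1/PS0)
  → PA=0x3CE2D  (2 entries read)

Access #0 fault: NONE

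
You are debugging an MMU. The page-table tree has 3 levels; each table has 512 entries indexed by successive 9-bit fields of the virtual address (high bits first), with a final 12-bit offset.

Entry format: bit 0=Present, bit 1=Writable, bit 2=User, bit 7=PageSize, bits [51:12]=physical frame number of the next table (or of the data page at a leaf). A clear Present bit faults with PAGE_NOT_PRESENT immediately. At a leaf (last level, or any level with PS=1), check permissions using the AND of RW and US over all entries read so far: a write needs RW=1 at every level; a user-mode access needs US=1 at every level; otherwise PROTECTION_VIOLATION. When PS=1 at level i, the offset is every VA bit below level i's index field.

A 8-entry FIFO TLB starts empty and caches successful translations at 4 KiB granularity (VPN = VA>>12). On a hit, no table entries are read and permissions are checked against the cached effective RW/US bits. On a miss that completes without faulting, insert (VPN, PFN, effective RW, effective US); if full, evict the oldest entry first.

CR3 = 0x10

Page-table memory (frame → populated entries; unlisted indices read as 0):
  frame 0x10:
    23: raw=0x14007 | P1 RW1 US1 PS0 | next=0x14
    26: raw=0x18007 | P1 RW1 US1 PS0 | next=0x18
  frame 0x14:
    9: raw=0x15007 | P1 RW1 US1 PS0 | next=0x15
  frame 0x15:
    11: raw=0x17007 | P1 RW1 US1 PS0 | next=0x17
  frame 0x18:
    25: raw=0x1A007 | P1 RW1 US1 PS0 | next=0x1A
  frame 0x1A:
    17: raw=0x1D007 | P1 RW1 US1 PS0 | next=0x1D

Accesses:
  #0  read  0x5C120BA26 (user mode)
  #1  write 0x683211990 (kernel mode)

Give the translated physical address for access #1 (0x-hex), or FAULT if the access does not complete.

Trace:
#0 VA=0x5C120BA26 (r,user):
  lvl0: tbl 0x10, slot 23 ⇒ 0x14007 (P1/RW1/US1/PS0)
  lvl1: tbl 0x14, slot 9 ⇒ 0x15007 (P1/RW1/US1/PS0)
  lvl2: tbl 0x15, slot 11 ⇒ 0x17007 (P1/RW1/US1/PS0)
  ⇒ phys 0x17A26  [3 reads]
#1 VA=0x683211990 (w,kernel):
  lvl0: tbl 0x10, slot 26 ⇒ 0x18007 (P1/RW1/US1/PS0)
  lvl1: tbl 0x18, slot 25 ⇒ 0x1A007 (P1/RW1/US1/PS0)
  lvl2: tbl 0x1A, slot 17 ⇒ 0x1D007 (P1/RW1/US1/PS0)
  ⇒ phys 0x1D990  [3 reads]

Access #1 PA: 0x1D990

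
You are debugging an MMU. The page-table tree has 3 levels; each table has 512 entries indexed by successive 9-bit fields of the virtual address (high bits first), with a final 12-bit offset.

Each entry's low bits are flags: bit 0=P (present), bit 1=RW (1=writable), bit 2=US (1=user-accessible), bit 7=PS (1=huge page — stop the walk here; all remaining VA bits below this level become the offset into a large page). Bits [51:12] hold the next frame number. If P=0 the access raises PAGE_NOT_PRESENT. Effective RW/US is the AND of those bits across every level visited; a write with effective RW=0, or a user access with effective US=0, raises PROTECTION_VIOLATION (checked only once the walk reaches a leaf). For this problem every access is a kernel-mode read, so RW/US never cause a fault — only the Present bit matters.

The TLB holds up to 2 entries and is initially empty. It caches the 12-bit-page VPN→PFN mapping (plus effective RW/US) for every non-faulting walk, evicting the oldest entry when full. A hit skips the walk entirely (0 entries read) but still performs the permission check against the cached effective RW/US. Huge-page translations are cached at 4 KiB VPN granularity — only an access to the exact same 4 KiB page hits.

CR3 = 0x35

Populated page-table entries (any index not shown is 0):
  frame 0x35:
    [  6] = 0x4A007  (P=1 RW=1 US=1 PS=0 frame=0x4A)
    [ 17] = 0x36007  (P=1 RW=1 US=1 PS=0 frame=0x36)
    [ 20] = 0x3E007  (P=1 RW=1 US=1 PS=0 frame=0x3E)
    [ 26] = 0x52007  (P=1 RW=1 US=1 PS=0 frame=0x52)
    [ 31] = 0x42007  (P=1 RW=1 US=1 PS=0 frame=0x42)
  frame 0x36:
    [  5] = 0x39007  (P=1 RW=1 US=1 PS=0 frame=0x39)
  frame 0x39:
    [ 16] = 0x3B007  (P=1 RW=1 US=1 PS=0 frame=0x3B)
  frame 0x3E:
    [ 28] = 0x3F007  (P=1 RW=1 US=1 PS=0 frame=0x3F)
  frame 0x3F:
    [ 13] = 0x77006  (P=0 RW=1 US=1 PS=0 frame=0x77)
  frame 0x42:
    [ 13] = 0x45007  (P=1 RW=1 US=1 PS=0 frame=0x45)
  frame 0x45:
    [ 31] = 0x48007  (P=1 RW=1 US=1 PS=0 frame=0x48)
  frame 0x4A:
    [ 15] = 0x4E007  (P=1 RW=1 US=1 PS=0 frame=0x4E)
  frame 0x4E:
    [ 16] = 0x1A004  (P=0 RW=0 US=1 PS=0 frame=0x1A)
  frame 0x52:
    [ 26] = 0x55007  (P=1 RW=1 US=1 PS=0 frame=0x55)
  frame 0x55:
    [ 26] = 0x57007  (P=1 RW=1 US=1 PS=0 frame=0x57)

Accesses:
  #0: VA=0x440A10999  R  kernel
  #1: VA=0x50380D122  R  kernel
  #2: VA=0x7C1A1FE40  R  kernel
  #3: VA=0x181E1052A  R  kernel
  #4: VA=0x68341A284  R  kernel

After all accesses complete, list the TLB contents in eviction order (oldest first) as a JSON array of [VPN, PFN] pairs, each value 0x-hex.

Trace:
#0 VA=0x440A10999 (r,kernel):
  [0] read 0x35 idx=17: raw=0x36007 flags P=1 W=1 U=1 S=0
  [1] read 0x36 idx=5: raw=0x39007 flags P=1 W=1 U=1 S=0
  [2] read 0x39 idx=16: raw=0x3B007 flags P=1 W=1 U=1 S=0
  → PA=0x3B999  (3 entries read)
#1 VA=0x50380D122 (r,kernel):
  [0] read 0x35 idx=20: raw=0x3E007 flags P=1 W=1 U=1 S=0
  [1] read 0x3E idx=28: raw=0x3F007 flags P=1 W=1 U=1 S=0
  [2] read 0x3F idx=13: raw=0x77006 flags P=0 W=1 U=1 S=0
  ✗ PAGE_NOT_PRESENT  [3 reads]
#2 VA=0x7C1A1FE40 (r,kernel):
  [0] read 0x35 idx=31: raw=0x42007 flags P=1 W=1 U=1 S=0
  [1] read 0x42 idx=13: raw=0x45007 flags P=1 W=1 U=1 S=0
  [2] read 0x45 idx=31: raw=0x48007 flags P=1 W=1 U=1 S=0
  → PA=0x48E40  (3 entries read)
#3 VA=0x181E1052A (r,kernel):
  [0] read 0x35 idx=6: raw=0x4A007 flags P=1 W=1 U=1 S=0
  [1] read 0x4A idx=15: raw=0x4E007 flags P=1 W=1 U=1 S=0
  [2] read 0x4E idx=16: raw=0x1A004 flags P=0 W=0 U=1 S=0
  ✗ PAGE_NOT_PRESENT  [3 reads]
#4 VA=0x68341A284 (r,kernel):
  [0] read 0x35 idx=26: raw=0x52007 flags P=1 W=1 U=1 S=0
  [1] read 0x52 idx=26: raw=0x55007 flags P=1 W=1 U=1 S=0
  [2] read 0x55 idx=26: raw=0x57007 flags P=1 W=1 U=1 S=0
  → PA=0x57284  (3 entries read)

TLB: [["0x7C1A1F", "0x48"], ["0x68341A", "0x57"]]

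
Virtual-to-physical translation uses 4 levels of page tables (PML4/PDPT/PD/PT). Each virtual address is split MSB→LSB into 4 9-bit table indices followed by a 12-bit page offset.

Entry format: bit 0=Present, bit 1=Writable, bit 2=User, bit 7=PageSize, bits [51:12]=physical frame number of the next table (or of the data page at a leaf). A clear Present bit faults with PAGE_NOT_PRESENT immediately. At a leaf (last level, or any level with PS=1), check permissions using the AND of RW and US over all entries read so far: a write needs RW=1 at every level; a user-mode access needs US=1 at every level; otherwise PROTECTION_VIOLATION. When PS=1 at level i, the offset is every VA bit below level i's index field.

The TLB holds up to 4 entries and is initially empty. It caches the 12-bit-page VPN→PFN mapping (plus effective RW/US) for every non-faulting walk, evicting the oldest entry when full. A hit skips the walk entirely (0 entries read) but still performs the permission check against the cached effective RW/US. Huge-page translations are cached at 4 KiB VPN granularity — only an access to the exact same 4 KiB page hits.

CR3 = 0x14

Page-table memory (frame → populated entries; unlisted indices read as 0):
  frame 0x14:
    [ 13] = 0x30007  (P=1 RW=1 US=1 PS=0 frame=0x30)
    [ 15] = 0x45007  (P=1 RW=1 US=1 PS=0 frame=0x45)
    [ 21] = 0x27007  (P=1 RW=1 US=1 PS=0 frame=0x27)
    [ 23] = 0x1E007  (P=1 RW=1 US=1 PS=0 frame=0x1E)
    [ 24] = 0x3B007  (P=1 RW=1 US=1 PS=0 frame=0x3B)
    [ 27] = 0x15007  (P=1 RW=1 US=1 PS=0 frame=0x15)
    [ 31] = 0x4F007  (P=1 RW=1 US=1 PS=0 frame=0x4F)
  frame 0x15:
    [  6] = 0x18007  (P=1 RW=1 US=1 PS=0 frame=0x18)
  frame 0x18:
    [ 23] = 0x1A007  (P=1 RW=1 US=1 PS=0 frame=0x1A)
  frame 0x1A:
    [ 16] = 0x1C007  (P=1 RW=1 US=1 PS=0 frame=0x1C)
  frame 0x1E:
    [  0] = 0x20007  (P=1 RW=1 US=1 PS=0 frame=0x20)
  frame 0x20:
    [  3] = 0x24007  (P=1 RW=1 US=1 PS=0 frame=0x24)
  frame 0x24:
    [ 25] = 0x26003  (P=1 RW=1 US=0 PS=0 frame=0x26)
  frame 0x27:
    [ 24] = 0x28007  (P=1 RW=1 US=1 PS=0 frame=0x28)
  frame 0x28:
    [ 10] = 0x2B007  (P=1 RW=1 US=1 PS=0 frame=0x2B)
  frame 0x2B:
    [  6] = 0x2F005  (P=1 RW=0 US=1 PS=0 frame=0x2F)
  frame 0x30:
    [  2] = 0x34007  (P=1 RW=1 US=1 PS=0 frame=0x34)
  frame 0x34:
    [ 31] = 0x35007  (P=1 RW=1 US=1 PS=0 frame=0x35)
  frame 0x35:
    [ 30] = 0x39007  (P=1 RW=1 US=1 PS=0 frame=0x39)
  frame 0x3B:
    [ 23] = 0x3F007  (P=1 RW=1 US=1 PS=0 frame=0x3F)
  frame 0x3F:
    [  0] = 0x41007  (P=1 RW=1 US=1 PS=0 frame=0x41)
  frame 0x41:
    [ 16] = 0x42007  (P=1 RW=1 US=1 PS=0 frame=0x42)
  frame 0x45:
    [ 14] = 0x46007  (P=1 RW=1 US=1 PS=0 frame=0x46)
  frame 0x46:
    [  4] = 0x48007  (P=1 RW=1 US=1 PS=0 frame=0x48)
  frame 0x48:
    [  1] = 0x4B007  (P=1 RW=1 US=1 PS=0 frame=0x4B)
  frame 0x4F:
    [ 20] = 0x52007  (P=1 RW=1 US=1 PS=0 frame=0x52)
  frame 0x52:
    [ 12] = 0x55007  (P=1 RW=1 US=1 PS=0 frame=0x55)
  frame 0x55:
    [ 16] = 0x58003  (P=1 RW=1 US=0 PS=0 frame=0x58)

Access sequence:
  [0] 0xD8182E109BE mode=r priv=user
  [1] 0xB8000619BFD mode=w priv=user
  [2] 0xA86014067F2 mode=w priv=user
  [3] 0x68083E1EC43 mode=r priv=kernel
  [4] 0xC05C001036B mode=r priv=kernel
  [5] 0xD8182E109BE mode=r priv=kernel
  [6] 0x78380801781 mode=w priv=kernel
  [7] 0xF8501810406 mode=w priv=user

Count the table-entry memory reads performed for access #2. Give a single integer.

Per-access translation:
#0 VA=0xD8182E109BE (r,user):
  L0 @0x14[27] → 0x15007  P=1,RW=1,US=1,PS=0
  L1 @0x15[6] → 0x18007  P=1,RW=1,US=1,PS=0
  L2 @0x18[23] → 0x1A007  P=1,RW=1,US=1,PS=0
  L3 @0x1A[16] → 0x1C007  P=1,RW=1,US=1,PS=0
  ⇒ phys 0x1C9BE  [4 reads]
#1 VA=0xB8000619BFD (w,user):
  L0 @0x14[23] → 0x1E007  P=1,RW=1,US=1,PS=0
  L1 @0x1E[0] → 0x20007  P=1,RW=1,US=1,PS=0
  L2 @0x20[3] → 0x24007  P=1,RW=1,US=1,PS=0
  L3 @0x24[25] → 0x26003  P=1,RW=1,US=0,PS=0
  ✗ PROTECTION_VIOLATION  [4 reads]
#2 VA=0xA86014067F2 (w,user):
  L0 @0x14[21] → 0x27007  P=1,RW=1,US=1,PS=0
  L1 @0x27[24] → 0x28007  P=1,RW=1,US=1,PS=0
  L2 @0x28[10] → 0x2B007  P=1,RW=1,US=1,PS=0
  L3 @0x2B[6] → 0x2F005  P=1,RW=0,US=1,PS=0
  ✗ PROTECTION_VIOLATION  [4 reads]
#3 VA=0x68083E1EC43 (r,kernel):
  L0 @0x14[13] → 0x30007  P=1,RW=1,US=1,PS=0
  L1 @0x30[2] → 0x34007  P=1,RW=1,US=1,PS=0
  L2 @0x34[31] → 0x35007  P=1,RW=1,US=1,PS=0
  L3 @0x35[30] → 0x39007  P=1,RW=1,US=1,PS=0
  ⇒ phys 0x39C43  [4 reads]
#4 VA=0xC05C001036B (r,kernel):
  L0 @0x14[24] → 0x3B007  P=1,RW=1,US=1,PS=0
  L1 @0x3B[23] → 0x3F007  P=1,RW=1,US=1,PS=0
  L2 @0x3F[0] → 0x41007  P=1,RW=1,US=1,PS=0
  L3 @0x41[16] → 0x42007  P=1,RW=1,US=1,PS=0
  ⇒ phys 0x4236B  [4 reads]
#5 VA=0xD8182E109BE (r,kernel):
  TLB hit vpn=0xD8182E10 → PA=0x1C9BE
#6 VA=0x78380801781 (w,kernel):
  L0 @0x14[15] → 0x45007  P=1,RW=1,US=1,PS=0
  L1 @0x45[14] → 0x46007  P=1,RW=1,US=1,PS=0
  L2 @0x46[4] → 0x48007  P=1,RW=1,US=1,PS=0
  L3 @0x48[1] → 0x4B007  P=1,RW=1,US=1,PS=0
  ⇒ phys 0x4B781  [4 reads]
#7 VA=0xF8501810406 (w,user):
  L0 @0x14[31] → 0x4F007  P=1,RW=1,US=1,PS=0
  L1 @0x4F[20] → 0x52007  P=1,RW=1,US=1,PS=0
  L2 @0x52[12] → 0x55007  P=1,RW=1,US=1,PS=0
  L3 @0x55[16] → 0x58003  P=1,RW=1,US=0,PS=0
  ✗ PROTECTION_VIOLATION  [4 reads]

Entries read for #2: 4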